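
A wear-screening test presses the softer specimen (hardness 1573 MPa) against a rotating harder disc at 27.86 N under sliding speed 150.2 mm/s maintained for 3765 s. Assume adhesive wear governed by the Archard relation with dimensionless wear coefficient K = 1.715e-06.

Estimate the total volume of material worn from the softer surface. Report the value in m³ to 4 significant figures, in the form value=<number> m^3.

value=1.718e-11 m^3

Shown intermediates are rounded — all working math maintains full float precision — a lone final rounding, at four significant digits.
Convert: Sliding speed v = 150.2 mm/s = 0.1502 m/s. Distance covered L = v·t = 0.1502 m/s × 3765 s = 565.5 m.
Convert: Hardness H = 1573 MPa = 1.573e+09 Pa.
Working in SI base units: W = 27.86 N, H = 1.573e+09 Pa, K = 1.715e-06.
Apply Archard: V = K·W·L/H = 1.715e-06 · 27.86 · 565.5 / 1.573e+09 = 1.718e-11 m³.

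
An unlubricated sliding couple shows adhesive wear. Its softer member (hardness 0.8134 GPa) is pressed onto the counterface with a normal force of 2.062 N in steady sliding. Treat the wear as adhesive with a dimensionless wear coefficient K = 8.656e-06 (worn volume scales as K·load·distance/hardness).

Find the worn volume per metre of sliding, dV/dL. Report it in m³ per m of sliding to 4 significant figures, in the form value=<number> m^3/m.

Every step maintains full float precision. The intermediates are shown rounded. Rounded once at the end to 4 significant figures.
Hardness H = 0.8134 GPa = 8.134e+08 Pa.
Expressed in SI base units: W = 2.062 N, H = 8.134e+08 Pa, K = 8.656e-06.
Sliding wear rate dV/dL = K·W/H (independent of L): 8.656e-06 · 2.062 / 8.134e+08 = 2.194e-14 m³/m.

value=2.194e-14 m^3/m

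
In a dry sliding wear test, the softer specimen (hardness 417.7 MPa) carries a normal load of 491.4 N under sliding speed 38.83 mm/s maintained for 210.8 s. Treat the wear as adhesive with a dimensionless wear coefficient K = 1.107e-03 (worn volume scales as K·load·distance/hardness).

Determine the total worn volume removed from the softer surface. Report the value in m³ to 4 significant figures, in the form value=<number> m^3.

value=1.066e-08 m^3

Displayed values are rounded. All working math keeps exact precision — one last rounding: 4 significant digits.
Sliding speed v = 38.83 mm/s = 0.03883 m/s. Path length L = v·t = 0.03883 m/s × 210.8 s = 8.185 m.
Hardness H = 417.7 MPa = 4.177e+08 Pa.
Collected in SI base units: W = 491.4 N, H = 4.177e+08 Pa, K = 1.107e-03.
Archard volume V = K·W·L/H = 1.107e-03 · 491.4 · 8.185 / 4.177e+08 = 1.066e-08 m³.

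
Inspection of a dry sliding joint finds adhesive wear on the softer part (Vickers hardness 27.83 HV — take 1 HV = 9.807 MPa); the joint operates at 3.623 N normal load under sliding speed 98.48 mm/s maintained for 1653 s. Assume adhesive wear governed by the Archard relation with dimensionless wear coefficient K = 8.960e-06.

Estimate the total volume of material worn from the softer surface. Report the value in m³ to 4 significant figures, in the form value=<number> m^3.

value=1.936e-11 m^3

Intermediates are displayed rounded — every step maintains full precision; a lone final rounding to four significant digits.
Convert: Sliding speed v = 98.48 mm/s = 0.09848 m/s. Distance L = v·t = 0.09848 m/s × 1653 s = 162.8 m.
Convert: Hardness H = 27.83 HV × 9.807 MPa/HV = 272.9 MPa = 2.729e+08 Pa.
In SI base units: W = 3.623 N, H = 2.729e+08 Pa, K = 8.960e-06.
Archard relation: V = K·W·L/H = 8.960e-06 · 3.623 · 162.8 / 2.729e+08 = 1.936e-11 m³.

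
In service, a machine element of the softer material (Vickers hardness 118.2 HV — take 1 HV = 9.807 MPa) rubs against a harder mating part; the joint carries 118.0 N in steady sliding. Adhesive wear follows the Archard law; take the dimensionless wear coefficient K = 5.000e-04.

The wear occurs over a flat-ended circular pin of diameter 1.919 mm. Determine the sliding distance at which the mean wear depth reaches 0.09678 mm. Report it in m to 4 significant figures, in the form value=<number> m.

The intermediates are printed rounded. Each operation keeps full precision — a lone final rounding to four significant digits.
Hardness H = 118.2 HV × 9.807 MPa/HV = 1159 MPa = 1.159e+09 Pa.
Pin diameter d = 1.919 mm = 0.001919 m. Contact area A = π·d²/4 = π·(0.001919 m)²/4 = 2.892e-06 m².
Depth limit h_lim = 0.09678 mm = 9.678e-05 m.
In SI base units: W = 118.0 N, H = 1.159e+09 Pa, K = 5.000e-04.
Limit volume V_lim = h_lim·A = 9.678e-05 · 2.892e-06 = 2.799e-10 m³.
Life L = V_lim·H/(K·W) = 2.799e-10 · 1.159e+09 / (5.000e-04 · 118.0) = 5.500 m.

value=5.500 m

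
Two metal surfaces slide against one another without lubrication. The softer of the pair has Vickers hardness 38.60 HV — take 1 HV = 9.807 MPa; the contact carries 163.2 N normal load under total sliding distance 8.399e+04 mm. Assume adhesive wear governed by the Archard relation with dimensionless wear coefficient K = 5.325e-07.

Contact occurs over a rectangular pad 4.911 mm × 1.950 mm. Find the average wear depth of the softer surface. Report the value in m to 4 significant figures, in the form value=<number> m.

The intermediates appear rounded; the algebra keeps full precision; a single final rounding, at four significant figures.
Sliding distance L = 8.399e+04 mm = 83.99 m.
Hardness H = 38.60 HV × 9.807 MPa/HV = 378.6 MPa = 3.786e+08 Pa.
Pad sides 4.911 mm × 1.950 mm = 0.004911 m × 0.001950 m. Contact area A = 0.004911 m × 0.001950 m = 9.576e-06 m².
Working in SI base units: W = 163.2 N, H = 3.786e+08 Pa, K = 5.325e-07.
Wear volume V = K·W·L/H = 5.325e-07 · 163.2 · 83.99 / 3.786e+08 = 1.928e-11 m³.
Mean depth h = V/A = 1.928e-11 / 9.576e-06 = 2.013e-06 m.

value=2.013e-06 m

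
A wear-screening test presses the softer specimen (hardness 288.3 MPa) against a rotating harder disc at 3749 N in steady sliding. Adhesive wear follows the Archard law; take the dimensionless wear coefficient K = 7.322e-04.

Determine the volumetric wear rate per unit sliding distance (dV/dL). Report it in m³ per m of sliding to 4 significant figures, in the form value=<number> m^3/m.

Each operation carries full precision. Quoted intermediates are rounded. Rounded once at the end, at four significant digits.
Hardness H = 288.3 MPa = 2.883e+08 Pa.
In SI base units: W = 3749 N, H = 2.883e+08 Pa, K = 7.322e-04.
Wear rate dV/dL = K·W/H, per unit distance: 7.322e-04 · 3749 / 2.883e+08 = 9.521e-09 m³/m.

value=9.521e-09 m^3/m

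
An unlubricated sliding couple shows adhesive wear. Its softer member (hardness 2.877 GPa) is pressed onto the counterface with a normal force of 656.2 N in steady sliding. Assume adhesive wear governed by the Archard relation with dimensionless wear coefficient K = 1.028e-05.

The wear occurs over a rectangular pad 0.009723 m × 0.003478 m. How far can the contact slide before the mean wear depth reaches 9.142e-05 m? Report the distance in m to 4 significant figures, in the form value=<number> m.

All arithmetic maintains full float precision, and shown intermediates are rounded. Rounded just once, at four significant figures.
Convert: Hardness H = 2.877 GPa = 2.877e+09 Pa.
Convert: Contact area A = 0.009723 m × 0.003478 m = 3.382e-05 m².
In SI base units: W = 656.2 N, H = 2.877e+09 Pa, K = 1.028e-05.
Wearable volume V_lim = h_lim·A = 9.142e-05 · 3.382e-05 = 3.092e-09 m³.
Inverting, life L = V_lim·H/(K·W) = 3.092e-09 · 2.877e+09 / (1.028e-05 · 656.2) = 1319 m.

value=1319 m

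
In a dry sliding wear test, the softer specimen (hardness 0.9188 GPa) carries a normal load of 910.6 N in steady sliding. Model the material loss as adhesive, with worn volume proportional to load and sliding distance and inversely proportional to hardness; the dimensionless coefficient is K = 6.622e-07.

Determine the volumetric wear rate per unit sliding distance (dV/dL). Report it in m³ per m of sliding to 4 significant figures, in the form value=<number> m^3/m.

The intermediates are shown rounded. The algebra keeps full precision, and rounded once at the end, at four significant figures.
Hardness H = 0.9188 GPa = 9.188e+08 Pa.
Working in SI base units: W = 910.6 N, H = 9.188e+08 Pa, K = 6.622e-07.
The wear rate dV/dL = K·W/H: 6.622e-07 · 910.6 / 9.188e+08 = 6.563e-13 m³/m.

value=6.563e-13 m^3/m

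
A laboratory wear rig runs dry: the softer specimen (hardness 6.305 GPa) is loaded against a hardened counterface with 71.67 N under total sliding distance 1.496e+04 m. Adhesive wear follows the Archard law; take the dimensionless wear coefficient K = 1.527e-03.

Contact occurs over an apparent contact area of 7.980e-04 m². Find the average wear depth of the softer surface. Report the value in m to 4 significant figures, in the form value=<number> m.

All arithmetic runs at exact precision. Intermediate values are printed rounded. Rounded once at the end, at four significant figures.
Convert: Hardness H = 6.305 GPa = 6.305e+09 Pa.
In SI base units, W = 71.67 N, H = 6.305e+09 Pa, K = 1.527e-03.
Archard relation: V = K·W·L/H = 1.527e-03 · 71.67 · 1.496e+04 / 6.305e+09 = 2.597e-07 m³.
Mean depth h = V/A = 2.597e-07 / 7.980e-04 = 3.254e-04 m.

value=3.254e-04 m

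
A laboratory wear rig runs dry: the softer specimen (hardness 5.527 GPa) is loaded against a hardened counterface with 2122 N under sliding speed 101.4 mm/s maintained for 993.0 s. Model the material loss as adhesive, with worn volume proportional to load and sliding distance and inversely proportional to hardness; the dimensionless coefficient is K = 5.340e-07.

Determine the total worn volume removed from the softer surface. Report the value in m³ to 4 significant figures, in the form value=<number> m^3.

value=2.064e-11 m^3

Intermediates appear rounded — the computation runs at full precision — a single final rounding, at 4 significant figures.
Sliding speed v = 101.4 mm/s = 0.1014 m/s. Distance L = v·t = 0.1014 m/s × 993.0 s = 100.7 m.
Hardness H = 5.527 GPa = 5.527e+09 Pa.
As SI base values: W = 2122 N, H = 5.527e+09 Pa, K = 5.340e-07.
Worn volume V = K·W·L/H = 5.340e-07 · 2122 · 100.7 / 5.527e+09 = 2.064e-11 m³.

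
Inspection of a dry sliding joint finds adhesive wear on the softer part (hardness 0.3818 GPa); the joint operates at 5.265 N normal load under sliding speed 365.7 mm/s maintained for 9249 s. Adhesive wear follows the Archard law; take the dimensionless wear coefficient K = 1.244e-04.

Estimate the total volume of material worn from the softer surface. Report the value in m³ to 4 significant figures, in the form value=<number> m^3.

All working math maintains full precision; intermediate values are shown rounded — a single final rounding: four significant digits.
Sliding speed v = 365.7 mm/s = 0.3657 m/s. Sliding distance L = v·t = 0.3657 m/s × 9249 s = 3382 m.
Hardness H = 0.3818 GPa = 3.818e+08 Pa.
As SI base values: W = 5.265 N, H = 3.818e+08 Pa, K = 1.244e-04.
Apply Archard: V = K·W·L/H = 1.244e-04 · 5.265 · 3382 / 3.818e+08 = 5.802e-09 m³.

value=5.802e-09 m^3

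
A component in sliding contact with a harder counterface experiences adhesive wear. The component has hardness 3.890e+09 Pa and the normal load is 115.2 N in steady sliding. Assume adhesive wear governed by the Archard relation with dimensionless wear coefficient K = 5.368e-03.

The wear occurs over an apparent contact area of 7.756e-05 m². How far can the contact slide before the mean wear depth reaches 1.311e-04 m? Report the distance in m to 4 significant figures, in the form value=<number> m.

Quoted intermediates are rounded; the computation runs at exact precision. Rounded once at the end: 4 significant digits.
In SI base units, W = 115.2 N, H = 3.890e+09 Pa, K = 5.368e-03.
Limit volume V_lim = h_lim·A = 1.311e-04 · 7.756e-05 = 1.017e-08 m³.
Inverting, life L = V_lim·H/(K·W) = 1.017e-08 · 3.890e+09 / (5.368e-03 · 115.2) = 63.96 m.

value=63.96 m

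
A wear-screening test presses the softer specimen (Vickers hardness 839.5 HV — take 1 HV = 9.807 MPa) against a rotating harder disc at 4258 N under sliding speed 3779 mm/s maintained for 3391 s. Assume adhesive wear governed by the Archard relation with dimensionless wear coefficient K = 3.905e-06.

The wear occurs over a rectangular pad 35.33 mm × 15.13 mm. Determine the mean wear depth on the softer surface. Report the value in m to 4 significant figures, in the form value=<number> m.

All arithmetic keeps exact precision. Intermediate values are shown rounded; rounded once at the end to 4 significant figures.
Convert: Sliding speed v = 3779 mm/s = 3.779 m/s. Sliding distance L = v·t = 3.779 m/s × 3391 s = 1.281e+04 m.
Convert: Hardness H = 839.5 HV × 9.807 MPa/HV = 8233 MPa = 8.233e+09 Pa.
Convert: Pad sides 35.33 mm × 15.13 mm = 0.03533 m × 0.01513 m. Contact area A = 0.03533 m × 0.01513 m = 5.345e-04 m².
As SI base values: W = 4258 N, H = 8.233e+09 Pa, K = 3.905e-06.
Apply Archard: V = K·W·L/H = 3.905e-06 · 4258 · 1.281e+04 / 8.233e+09 = 2.588e-08 m³.
Average depth h = V/A = 2.588e-08 / 5.345e-04 = 4.842e-05 m.

value=4.842e-05 m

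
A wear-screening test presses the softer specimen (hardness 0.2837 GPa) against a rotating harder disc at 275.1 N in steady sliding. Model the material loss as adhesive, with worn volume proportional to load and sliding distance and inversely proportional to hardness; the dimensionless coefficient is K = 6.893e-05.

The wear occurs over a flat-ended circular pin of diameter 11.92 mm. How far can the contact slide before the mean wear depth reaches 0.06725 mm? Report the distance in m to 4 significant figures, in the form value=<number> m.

value=112.3 m

All working math runs at exact precision. The intermediates are printed rounded — one final rounding to 4 significant digits.
Convert: Hardness H = 0.2837 GPa = 2.837e+08 Pa.
Convert: Pin diameter d = 11.92 mm = 0.01192 m. Contact area A = π·d²/4 = π·(0.01192 m)²/4 = 1.116e-04 m².
Convert: Depth limit h_lim = 0.06725 mm = 6.725e-05 m.
In SI base units, W = 275.1 N, H = 2.837e+08 Pa, K = 6.893e-05.
At the depth limit, V_lim = h_lim·A = 6.725e-05 · 1.116e-04 = 7.505e-09 m³.
Inverting, life L = V_lim·H/(K·W) = 7.505e-09 · 2.837e+08 / (6.893e-05 · 275.1) = 112.3 m.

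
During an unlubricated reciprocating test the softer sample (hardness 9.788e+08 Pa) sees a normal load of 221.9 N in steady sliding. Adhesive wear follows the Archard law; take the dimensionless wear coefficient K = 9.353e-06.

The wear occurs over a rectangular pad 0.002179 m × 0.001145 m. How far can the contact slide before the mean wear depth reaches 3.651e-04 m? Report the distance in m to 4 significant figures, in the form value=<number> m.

Intermediates appear rounded. All working math holds full precision — one last rounding: 4 significant digits.
Convert: Contact area A = 0.002179 m × 0.001145 m = 2.495e-06 m².
Collected in SI base units: W = 221.9 N, H = 9.788e+08 Pa, K = 9.353e-06.
At the depth limit, V_lim = h_lim·A = 3.651e-04 · 2.495e-06 = 9.109e-10 m³.
Life L = V_lim·H/(K·W) = 9.109e-10 · 9.788e+08 / (9.353e-06 · 221.9) = 429.6 m.

value=429.6 m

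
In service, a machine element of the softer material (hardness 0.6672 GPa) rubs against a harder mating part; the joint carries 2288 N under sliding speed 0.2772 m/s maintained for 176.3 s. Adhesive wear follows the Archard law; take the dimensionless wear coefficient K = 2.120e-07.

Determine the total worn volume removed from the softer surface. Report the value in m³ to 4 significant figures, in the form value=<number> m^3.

Every step maintains full float precision, and the intermediates are shown rounded, and a single final rounding to 4 significant digits.
Convert: Distance covered L = v·t = 0.2772 m/s × 176.3 s = 48.87 m.
Convert: Hardness H = 0.6672 GPa = 6.672e+08 Pa.
SI base units throughout: W = 2288 N, H = 6.672e+08 Pa, K = 2.120e-07.
Apply Archard: V = K·W·L/H = 2.120e-07 · 2288 · 48.87 / 6.672e+08 = 3.553e-11 m³.

value=3.553e-11 m^3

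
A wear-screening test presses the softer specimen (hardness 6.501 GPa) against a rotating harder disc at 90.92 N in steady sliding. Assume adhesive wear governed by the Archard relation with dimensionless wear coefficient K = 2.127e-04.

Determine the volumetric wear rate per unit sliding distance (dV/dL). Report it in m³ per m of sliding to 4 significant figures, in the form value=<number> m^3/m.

value=2.975e-12 m^3/m

All working math holds exact precision. The intermediates are printed rounded — one final rounding to four significant digits.
Hardness H = 6.501 GPa = 6.501e+09 Pa.
As SI base values: W = 90.92 N, H = 6.501e+09 Pa, K = 2.127e-04.
Sliding wear rate dV/dL = K·W/H, per unit distance: 2.127e-04 · 90.92 / 6.501e+09 = 2.975e-12 m³/m.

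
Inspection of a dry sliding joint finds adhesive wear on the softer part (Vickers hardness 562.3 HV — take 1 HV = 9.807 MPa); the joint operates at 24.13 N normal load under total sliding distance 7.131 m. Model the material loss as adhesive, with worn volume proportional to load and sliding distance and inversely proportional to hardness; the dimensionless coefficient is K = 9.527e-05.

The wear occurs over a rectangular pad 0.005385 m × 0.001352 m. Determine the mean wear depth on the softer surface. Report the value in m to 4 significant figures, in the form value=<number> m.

value=4.083e-07 m

Shown intermediates are rounded, and all working math keeps full float precision. Rounded once at the end: four significant digits.
Convert: Hardness H = 562.3 HV × 9.807 MPa/HV = 5514 MPa = 5.514e+09 Pa.
Convert: Contact area A = 0.005385 m × 0.001352 m = 7.281e-06 m².
Collected in SI base units: W = 24.13 N, H = 5.514e+09 Pa, K = 9.527e-05.
Worn volume V = K·W·L/H = 9.527e-05 · 24.13 · 7.131 / 5.514e+09 = 2.973e-12 m³.
Mean wear depth h = V/A = 2.973e-12 / 7.281e-06 = 4.083e-07 m.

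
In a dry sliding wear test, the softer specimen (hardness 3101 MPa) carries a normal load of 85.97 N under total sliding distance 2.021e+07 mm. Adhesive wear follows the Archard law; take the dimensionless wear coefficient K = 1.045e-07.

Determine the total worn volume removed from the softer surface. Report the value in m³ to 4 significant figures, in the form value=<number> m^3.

The intermediates appear rounded, and all working math runs at exact precision; rounded once at the end to 4 significant figures.
Convert: Path length L = 2.021e+07 mm = 2.021e+04 m.
Convert: Hardness H = 3101 MPa = 3.101e+09 Pa.
As SI base values: W = 85.97 N, H = 3.101e+09 Pa, K = 1.045e-07.
The Archard volume V = K·W·L/H = 1.045e-07 · 85.97 · 2.021e+04 / 3.101e+09 = 5.855e-11 m³.

value=5.855e-11 m^3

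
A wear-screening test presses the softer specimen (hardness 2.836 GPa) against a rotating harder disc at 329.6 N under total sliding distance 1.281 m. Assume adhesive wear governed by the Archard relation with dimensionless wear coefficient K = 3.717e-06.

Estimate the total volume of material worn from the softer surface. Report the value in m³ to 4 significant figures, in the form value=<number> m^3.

value=5.534e-13 m^3

The intermediates are displayed rounded; all working math keeps full precision, and a single final rounding, at 4 significant digits.
Hardness H = 2.836 GPa = 2.836e+09 Pa.
In SI base units: W = 329.6 N, H = 2.836e+09 Pa, K = 3.717e-06.
The Archard volume V = K·W·L/H = 3.717e-06 · 329.6 · 1.281 / 2.836e+09 = 5.534e-13 m³.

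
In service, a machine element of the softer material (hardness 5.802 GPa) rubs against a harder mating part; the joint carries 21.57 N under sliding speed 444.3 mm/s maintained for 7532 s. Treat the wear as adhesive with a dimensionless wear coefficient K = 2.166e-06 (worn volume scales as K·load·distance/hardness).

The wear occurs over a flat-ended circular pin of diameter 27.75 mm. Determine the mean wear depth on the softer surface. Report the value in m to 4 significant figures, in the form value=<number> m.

value=4.456e-08 m

Intermediate values are displayed rounded; all working math maintains full precision; one final rounding to 4 significant figures.
Sliding speed v = 444.3 mm/s = 0.4443 m/s. Sliding distance L = v·t = 0.4443 m/s × 7532 s = 3346 m.
Hardness H = 5.802 GPa = 5.802e+09 Pa.
Pin diameter d = 27.75 mm = 0.02775 m. Contact area A = π·d²/4 = π·(0.02775 m)²/4 = 6.048e-04 m².
SI base units throughout: W = 21.57 N, H = 5.802e+09 Pa, K = 2.166e-06.
By Archard's law, V = K·W·L/H = 2.166e-06 · 21.57 · 3346 / 5.802e+09 = 2.695e-11 m³.
Wear depth h = V/A = 2.695e-11 / 6.048e-04 = 4.456e-08 m.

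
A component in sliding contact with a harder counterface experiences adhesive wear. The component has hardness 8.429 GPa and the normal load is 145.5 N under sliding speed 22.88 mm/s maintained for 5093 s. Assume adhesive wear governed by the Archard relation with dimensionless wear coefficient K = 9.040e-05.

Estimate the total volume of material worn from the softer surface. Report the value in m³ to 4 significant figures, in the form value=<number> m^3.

value=1.818e-10 m^3

The intermediates are printed rounded — all working math keeps full precision; one final rounding to four significant digits.
Convert: Sliding speed v = 22.88 mm/s = 0.02288 m/s. The distance L = v·t = 0.02288 m/s × 5093 s = 116.5 m.
Convert: Hardness H = 8.429 GPa = 8.429e+09 Pa.
In SI base units, W = 145.5 N, H = 8.429e+09 Pa, K = 9.040e-05.
By Archard's law, V = K·W·L/H = 9.040e-05 · 145.5 · 116.5 / 8.429e+09 = 1.818e-10 m³.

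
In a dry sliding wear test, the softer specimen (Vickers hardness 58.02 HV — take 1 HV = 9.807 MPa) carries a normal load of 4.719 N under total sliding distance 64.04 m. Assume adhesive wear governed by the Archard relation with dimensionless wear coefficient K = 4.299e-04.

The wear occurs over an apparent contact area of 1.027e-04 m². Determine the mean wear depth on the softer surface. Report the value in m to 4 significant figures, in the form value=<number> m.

value=2.223e-06 m

The computation runs at full float precision. The intermediates are displayed rounded. Rounded just once to four significant digits.
Hardness H = 58.02 HV × 9.807 MPa/HV = 569.0 MPa = 5.690e+08 Pa.
Expressed in SI base units: W = 4.719 N, H = 5.690e+08 Pa, K = 4.299e-04.
Apply Archard: V = K·W·L/H = 4.299e-04 · 4.719 · 64.04 / 5.690e+08 = 2.283e-10 m³.
Mean wear depth h = V/A = 2.283e-10 / 1.027e-04 = 2.223e-06 m.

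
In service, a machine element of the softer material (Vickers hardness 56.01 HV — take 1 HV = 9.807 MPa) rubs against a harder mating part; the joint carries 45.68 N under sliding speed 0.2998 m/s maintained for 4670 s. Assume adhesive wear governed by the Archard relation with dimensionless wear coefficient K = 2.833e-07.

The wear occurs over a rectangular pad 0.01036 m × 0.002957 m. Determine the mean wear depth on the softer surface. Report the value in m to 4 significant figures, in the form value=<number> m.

value=1.077e-06 m

The intermediates are displayed rounded. Every step maintains full float precision — one final rounding, at 4 significant figures.
Convert: Distance L = v·t = 0.2998 m/s × 4670 s = 1400 m.
Convert: Hardness H = 56.01 HV × 9.807 MPa/HV = 549.3 MPa = 5.493e+08 Pa.
Convert: Contact area A = 0.01036 m × 0.002957 m = 3.063e-05 m².
In SI base units: W = 45.68 N, H = 5.493e+08 Pa, K = 2.833e-07.
Worn volume V = K·W·L/H = 2.833e-07 · 45.68 · 1400 / 5.493e+08 = 3.299e-11 m³.
Mean depth h = V/A = 3.299e-11 / 3.063e-05 = 1.077e-06 m.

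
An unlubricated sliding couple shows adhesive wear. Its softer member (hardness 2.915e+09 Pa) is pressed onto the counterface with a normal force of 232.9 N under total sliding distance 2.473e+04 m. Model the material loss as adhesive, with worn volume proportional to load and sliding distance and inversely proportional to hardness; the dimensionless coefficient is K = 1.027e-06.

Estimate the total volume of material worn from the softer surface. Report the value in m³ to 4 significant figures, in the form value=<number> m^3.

value=2.029e-09 m^3

Each operation keeps exact precision, and the intermediates are shown rounded — rounded just once, at four significant figures.
SI base units throughout: W = 232.9 N, H = 2.915e+09 Pa, K = 1.027e-06.
Wear volume V = K·W·L/H = 1.027e-06 · 232.9 · 2.473e+04 / 2.915e+09 = 2.029e-09 m³.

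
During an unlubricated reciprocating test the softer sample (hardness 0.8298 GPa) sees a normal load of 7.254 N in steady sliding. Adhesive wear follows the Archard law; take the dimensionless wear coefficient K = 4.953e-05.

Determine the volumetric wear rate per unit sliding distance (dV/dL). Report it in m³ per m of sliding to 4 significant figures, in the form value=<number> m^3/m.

value=4.330e-13 m^3/m

All arithmetic carries full float precision — quoted intermediates are rounded; a lone final rounding, at four significant digits.
Hardness H = 0.8298 GPa = 8.298e+08 Pa.
Working in SI base units: W = 7.254 N, H = 8.298e+08 Pa, K = 4.953e-05.
Volumetric rate dV/dL = K·W/H (no L dependence): 4.953e-05 · 7.254 / 8.298e+08 = 4.330e-13 m³/m.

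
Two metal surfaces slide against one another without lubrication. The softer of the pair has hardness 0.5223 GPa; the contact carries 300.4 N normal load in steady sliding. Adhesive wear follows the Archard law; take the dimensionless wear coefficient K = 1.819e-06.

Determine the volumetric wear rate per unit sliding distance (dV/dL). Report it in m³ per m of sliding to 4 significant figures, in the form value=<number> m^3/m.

The computation maintains full float precision; intermediates are displayed rounded; rounded once at the end to four significant digits.
Convert: Hardness H = 0.5223 GPa = 5.223e+08 Pa.
Collected in SI base units: W = 300.4 N, H = 5.223e+08 Pa, K = 1.819e-06.
Wear rate dV/dL = K·W/H — distance-free: 1.819e-06 · 300.4 / 5.223e+08 = 1.046e-12 m³/m.

value=1.046e-12 m^3/m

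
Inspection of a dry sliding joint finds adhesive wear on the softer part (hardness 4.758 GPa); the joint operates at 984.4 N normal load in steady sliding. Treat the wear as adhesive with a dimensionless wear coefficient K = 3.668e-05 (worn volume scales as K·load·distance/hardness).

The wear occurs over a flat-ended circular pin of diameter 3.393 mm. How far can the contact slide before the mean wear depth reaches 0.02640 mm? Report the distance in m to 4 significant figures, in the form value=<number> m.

value=31.45 m

Every step carries full precision; the intermediates are printed rounded. Rounded just once: four significant digits.
Convert: Hardness H = 4.758 GPa = 4.758e+09 Pa.
Convert: Pin diameter d = 3.393 mm = 0.003393 m. Contact area A = π·d²/4 = π·(0.003393 m)²/4 = 9.042e-06 m².
Convert: Depth limit h_lim = 0.02640 mm = 2.640e-05 m.
SI base units throughout: W = 984.4 N, H = 4.758e+09 Pa, K = 3.668e-05.
Limit volume V_lim = h_lim·A = 2.640e-05 · 9.042e-06 = 2.387e-10 m³.
Thus life L = V_lim·H/(K·W) = 2.387e-10 · 4.758e+09 / (3.668e-05 · 984.4) = 31.45 m.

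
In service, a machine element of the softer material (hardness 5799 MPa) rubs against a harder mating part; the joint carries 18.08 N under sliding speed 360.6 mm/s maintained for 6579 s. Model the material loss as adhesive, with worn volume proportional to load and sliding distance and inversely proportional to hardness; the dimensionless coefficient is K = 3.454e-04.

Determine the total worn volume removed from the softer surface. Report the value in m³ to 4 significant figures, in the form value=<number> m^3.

value=2.555e-09 m^3

Printed values are rounded — all arithmetic keeps full precision — one last rounding to four significant digits.
Convert: Sliding speed v = 360.6 mm/s = 0.3606 m/s. Distance L = v·t = 0.3606 m/s × 6579 s = 2372 m.
Convert: Hardness H = 5799 MPa = 5.799e+09 Pa.
Expressed in SI base units: W = 18.08 N, H = 5.799e+09 Pa, K = 3.454e-04.
Apply Archard: V = K·W·L/H = 3.454e-04 · 18.08 · 2372 / 5.799e+09 = 2.555e-09 m³.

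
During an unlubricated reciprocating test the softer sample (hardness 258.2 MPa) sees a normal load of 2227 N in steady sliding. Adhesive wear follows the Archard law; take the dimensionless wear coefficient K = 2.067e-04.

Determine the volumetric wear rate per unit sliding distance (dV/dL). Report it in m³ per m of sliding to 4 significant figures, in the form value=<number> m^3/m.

Quoted intermediates are rounded, and every step runs at exact precision, and one final rounding: four significant digits.
Convert: Hardness H = 258.2 MPa = 2.582e+08 Pa.
In SI base units, W = 2227 N, H = 2.582e+08 Pa, K = 2.067e-04.
Wear rate dV/dL = K·W/H: 2.067e-04 · 2227 / 2.582e+08 = 1.783e-09 m³/m.

value=1.783e-09 m^3/m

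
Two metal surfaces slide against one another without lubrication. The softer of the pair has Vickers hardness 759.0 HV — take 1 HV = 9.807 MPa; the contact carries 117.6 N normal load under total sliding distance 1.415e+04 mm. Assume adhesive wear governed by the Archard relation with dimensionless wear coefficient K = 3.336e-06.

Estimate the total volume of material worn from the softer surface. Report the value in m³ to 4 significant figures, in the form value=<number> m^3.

value=7.458e-13 m^3

Every step carries full precision, and the intermediates are shown rounded. Rounded just once to 4 significant figures.
Convert: Path length L = 1.415e+04 mm = 14.15 m.
Convert: Hardness H = 759.0 HV × 9.807 MPa/HV = 7444 MPa = 7.444e+09 Pa.
As SI base values: W = 117.6 N, H = 7.444e+09 Pa, K = 3.336e-06.
Archard volume V = K·W·L/H = 3.336e-06 · 117.6 · 14.15 / 7.444e+09 = 7.458e-13 m³.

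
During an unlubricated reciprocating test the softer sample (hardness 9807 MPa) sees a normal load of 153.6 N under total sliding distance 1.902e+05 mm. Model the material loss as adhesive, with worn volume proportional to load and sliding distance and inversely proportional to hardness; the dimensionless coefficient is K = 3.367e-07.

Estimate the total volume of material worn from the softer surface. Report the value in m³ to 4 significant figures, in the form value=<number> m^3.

The intermediates appear rounded; the algebra keeps full float precision, and one last rounding: 4 significant digits.
Convert: Distance L = 1.902e+05 mm = 190.2 m.
Convert: Hardness H = 9807 MPa = 9.807e+09 Pa.
As SI base values: W = 153.6 N, H = 9.807e+09 Pa, K = 3.367e-07.
Apply Archard: V = K·W·L/H = 3.367e-07 · 153.6 · 190.2 / 9.807e+09 = 1.003e-12 m³.

value=1.003e-12 m^3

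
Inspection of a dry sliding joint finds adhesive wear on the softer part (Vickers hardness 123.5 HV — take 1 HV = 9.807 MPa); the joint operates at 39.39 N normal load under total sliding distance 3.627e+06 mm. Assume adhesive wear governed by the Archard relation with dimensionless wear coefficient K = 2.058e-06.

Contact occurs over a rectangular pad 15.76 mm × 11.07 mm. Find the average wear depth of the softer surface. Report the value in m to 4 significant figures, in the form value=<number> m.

Intermediate values appear rounded; all arithmetic holds full precision. Rounded once at the end: four significant figures.
Convert: Path length L = 3.627e+06 mm = 3627 m.
Convert: Hardness H = 123.5 HV × 9.807 MPa/HV = 1211 MPa = 1.211e+09 Pa.
Convert: Pad sides 15.76 mm × 11.07 mm = 0.01576 m × 0.01107 m. Contact area A = 0.01576 m × 0.01107 m = 1.745e-04 m².
Collected in SI base units: W = 39.39 N, H = 1.211e+09 Pa, K = 2.058e-06.
The Archard volume V = K·W·L/H = 2.058e-06 · 39.39 · 3627 / 1.211e+09 = 2.428e-10 m³.
Depth h = V/A = 2.428e-10 / 1.745e-04 = 1.391e-06 m.

value=1.391e-06 m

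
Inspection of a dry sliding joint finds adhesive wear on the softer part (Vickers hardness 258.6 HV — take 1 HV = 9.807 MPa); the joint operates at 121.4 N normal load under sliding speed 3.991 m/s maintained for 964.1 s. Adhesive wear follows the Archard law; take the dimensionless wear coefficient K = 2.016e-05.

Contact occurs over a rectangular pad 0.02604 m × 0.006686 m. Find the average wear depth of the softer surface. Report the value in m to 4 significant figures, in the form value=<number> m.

value=2.133e-05 m

The algebra holds full precision, and the intermediates are shown rounded. Rounded once at the end: four significant digits.
Sliding distance L = v·t = 3.991 m/s × 964.1 s = 3848 m.
Hardness H = 258.6 HV × 9.807 MPa/HV = 2536 MPa = 2.536e+09 Pa.
Contact area A = 0.02604 m × 0.006686 m = 1.741e-04 m².
Working in SI base units: W = 121.4 N, H = 2.536e+09 Pa, K = 2.016e-05.
Apply Archard: V = K·W·L/H = 2.016e-05 · 121.4 · 3848 / 2.536e+09 = 3.713e-09 m³.
Mean wear depth h = V/A = 3.713e-09 / 1.741e-04 = 2.133e-05 m.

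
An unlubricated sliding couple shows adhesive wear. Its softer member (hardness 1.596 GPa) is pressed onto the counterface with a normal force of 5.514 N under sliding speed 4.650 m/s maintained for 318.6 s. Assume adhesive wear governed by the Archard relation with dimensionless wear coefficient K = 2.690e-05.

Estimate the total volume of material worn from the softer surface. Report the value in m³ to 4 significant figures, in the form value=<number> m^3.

value=1.377e-10 m^3

The computation carries full float precision — intermediates appear rounded — one final rounding, at four significant digits.
Convert: Distance L = v·t = 4.650 m/s × 318.6 s = 1481 m.
Convert: Hardness H = 1.596 GPa = 1.596e+09 Pa.
Collected in SI base units: W = 5.514 N, H = 1.596e+09 Pa, K = 2.690e-05.
Apply Archard: V = K·W·L/H = 2.690e-05 · 5.514 · 1481 / 1.596e+09 = 1.377e-10 m³.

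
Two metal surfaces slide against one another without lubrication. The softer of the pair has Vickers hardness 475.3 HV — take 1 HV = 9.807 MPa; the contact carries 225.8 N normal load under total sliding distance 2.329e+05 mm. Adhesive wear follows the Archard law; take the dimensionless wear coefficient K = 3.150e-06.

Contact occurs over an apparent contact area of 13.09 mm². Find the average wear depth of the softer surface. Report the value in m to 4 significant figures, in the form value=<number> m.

All arithmetic maintains full float precision, and intermediate values are shown rounded — rounded just once to 4 significant digits.
Convert: Sliding distance L = 2.329e+05 mm = 232.9 m.
Convert: Hardness H = 475.3 HV × 9.807 MPa/HV = 4661 MPa = 4.661e+09 Pa.
Convert: Contact area A = 13.09 mm² = 1.309e-05 m².
Collected in SI base units: W = 225.8 N, H = 4.661e+09 Pa, K = 3.150e-06.
By Archard's law, V = K·W·L/H = 3.150e-06 · 225.8 · 232.9 / 4.661e+09 = 3.554e-11 m³.
Depth h = V/A = 3.554e-11 / 1.309e-05 = 2.715e-06 m.

value=2.715e-06 m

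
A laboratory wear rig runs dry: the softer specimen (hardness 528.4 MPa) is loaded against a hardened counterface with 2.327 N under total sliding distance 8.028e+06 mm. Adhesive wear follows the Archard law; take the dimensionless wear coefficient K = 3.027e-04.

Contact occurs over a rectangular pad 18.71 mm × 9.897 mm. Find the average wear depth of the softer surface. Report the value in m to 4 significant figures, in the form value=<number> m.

value=5.779e-05 m

Every step maintains exact precision. Intermediate values are shown rounded — a lone final rounding: four significant digits.
Convert: Distance L = 8.028e+06 mm = 8028 m.
Convert: Hardness H = 528.4 MPa = 5.284e+08 Pa.
Convert: Pad sides 18.71 mm × 9.897 mm = 0.01871 m × 0.009897 m. Contact area A = 0.01871 m × 0.009897 m = 1.852e-04 m².
SI base units throughout: W = 2.327 N, H = 5.284e+08 Pa, K = 3.027e-04.
Apply Archard: V = K·W·L/H = 3.027e-04 · 2.327 · 8028 / 5.284e+08 = 1.070e-08 m³.
Average depth h = V/A = 1.070e-08 / 1.852e-04 = 5.779e-05 m.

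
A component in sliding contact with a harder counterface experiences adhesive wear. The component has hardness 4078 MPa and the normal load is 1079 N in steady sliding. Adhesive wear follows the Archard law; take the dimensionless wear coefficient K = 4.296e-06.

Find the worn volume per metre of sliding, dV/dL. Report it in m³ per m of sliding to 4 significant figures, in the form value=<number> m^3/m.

value=1.137e-12 m^3/m

Displayed values are rounded, and the computation keeps full float precision — one final rounding to 4 significant digits.
Convert: Hardness H = 4078 MPa = 4.078e+09 Pa.
Working in SI base units: W = 1079 N, H = 4.078e+09 Pa, K = 4.296e-06.
Volumetric rate dV/dL = K·W/H: 4.296e-06 · 1079 / 4.078e+09 = 1.137e-12 m³/m.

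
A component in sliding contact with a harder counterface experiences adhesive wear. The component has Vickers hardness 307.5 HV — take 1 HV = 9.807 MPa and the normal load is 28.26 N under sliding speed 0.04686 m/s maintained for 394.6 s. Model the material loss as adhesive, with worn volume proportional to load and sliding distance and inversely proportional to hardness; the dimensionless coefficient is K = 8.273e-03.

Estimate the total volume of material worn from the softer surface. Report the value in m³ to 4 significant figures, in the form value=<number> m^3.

value=1.434e-09 m^3

Printed values are rounded — every step keeps full precision — one last rounding, at four significant digits.
Convert: Distance L = v·t = 0.04686 m/s × 394.6 s = 18.49 m.
Convert: Hardness H = 307.5 HV × 9.807 MPa/HV = 3016 MPa = 3.016e+09 Pa.
As SI base values: W = 28.26 N, H = 3.016e+09 Pa, K = 8.273e-03.
Volume removed: V = K·W·L/H = 8.273e-03 · 28.26 · 18.49 / 3.016e+09 = 1.434e-09 m³.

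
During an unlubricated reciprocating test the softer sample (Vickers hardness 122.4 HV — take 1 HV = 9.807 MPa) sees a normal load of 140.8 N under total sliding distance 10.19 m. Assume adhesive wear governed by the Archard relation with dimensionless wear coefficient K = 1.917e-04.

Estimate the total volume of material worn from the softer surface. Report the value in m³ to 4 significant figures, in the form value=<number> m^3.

value=2.291e-10 m^3

Intermediates are displayed rounded. All working math keeps full precision. Rounded once at the end to 4 significant figures.
Hardness H = 122.4 HV × 9.807 MPa/HV = 1200 MPa = 1.200e+09 Pa.
In SI base units: W = 140.8 N, H = 1.200e+09 Pa, K = 1.917e-04.
Worn volume V = K·W·L/H = 1.917e-04 · 140.8 · 10.19 / 1.200e+09 = 2.291e-10 m³.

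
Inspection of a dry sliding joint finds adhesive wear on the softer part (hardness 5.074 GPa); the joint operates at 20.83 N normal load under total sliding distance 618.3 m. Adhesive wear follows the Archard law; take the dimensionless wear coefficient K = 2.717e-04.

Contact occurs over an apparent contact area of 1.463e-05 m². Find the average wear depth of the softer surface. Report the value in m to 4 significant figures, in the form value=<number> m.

value=4.714e-05 m

All working math maintains exact precision — intermediate values are printed rounded; a single final rounding: 4 significant digits.
Convert: Hardness H = 5.074 GPa = 5.074e+09 Pa.
Working in SI base units: W = 20.83 N, H = 5.074e+09 Pa, K = 2.717e-04.
Volume removed: V = K·W·L/H = 2.717e-04 · 20.83 · 618.3 / 5.074e+09 = 6.896e-10 m³.
Depth h = V/A = 6.896e-10 / 1.463e-05 = 4.714e-05 m.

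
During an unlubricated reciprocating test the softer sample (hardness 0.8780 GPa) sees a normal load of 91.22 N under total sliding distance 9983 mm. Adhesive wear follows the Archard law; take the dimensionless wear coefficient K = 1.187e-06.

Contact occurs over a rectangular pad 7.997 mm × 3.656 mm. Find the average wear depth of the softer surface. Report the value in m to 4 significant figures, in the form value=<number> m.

Intermediate values are shown rounded; the algebra maintains exact precision. Rounded once at the end to four significant digits.
Distance covered L = 9983 mm = 9.983 m.
Hardness H = 0.8780 GPa = 8.780e+08 Pa.
Pad sides 7.997 mm × 3.656 mm = 0.007997 m × 0.003656 m. Contact area A = 0.007997 m × 0.003656 m = 2.924e-05 m².
As SI base values: W = 91.22 N, H = 8.780e+08 Pa, K = 1.187e-06.
Worn volume V = K·W·L/H = 1.187e-06 · 91.22 · 9.983 / 8.780e+08 = 1.231e-12 m³.
Depth of wear h = V/A = 1.231e-12 / 2.924e-05 = 4.211e-08 m.

value=4.211e-08 m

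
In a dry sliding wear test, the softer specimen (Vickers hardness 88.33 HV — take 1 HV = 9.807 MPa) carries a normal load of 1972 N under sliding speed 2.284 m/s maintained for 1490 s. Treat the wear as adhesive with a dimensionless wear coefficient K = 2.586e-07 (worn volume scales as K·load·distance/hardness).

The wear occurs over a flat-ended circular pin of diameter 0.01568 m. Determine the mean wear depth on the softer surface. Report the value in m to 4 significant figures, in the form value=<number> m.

Intermediate values are displayed rounded; all arithmetic runs at full precision; one last rounding: four significant digits.
The distance L = v·t = 2.284 m/s × 1490 s = 3403 m.
Hardness H = 88.33 HV × 9.807 MPa/HV = 866.3 MPa = 8.663e+08 Pa.
Contact area A = π·d²/4 = π·(0.01568 m)²/4 = 1.931e-04 m².
As SI base values: W = 1972 N, H = 8.663e+08 Pa, K = 2.586e-07.
Archard relation: V = K·W·L/H = 2.586e-07 · 1972 · 3403 / 8.663e+08 = 2.003e-09 m³.
Depth h = V/A = 2.003e-09 / 1.931e-04 = 1.038e-05 m.

value=1.038e-05 m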